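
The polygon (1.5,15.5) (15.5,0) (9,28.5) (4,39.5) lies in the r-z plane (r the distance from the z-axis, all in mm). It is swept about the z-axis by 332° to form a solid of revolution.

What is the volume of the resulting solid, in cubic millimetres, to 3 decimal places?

Volume = 9554.395 mm³

Profile (r,z), 4 vertices: (1.5,15.5) (15.5,0) (9,28.5) (4,39.5)
edge 0: (1.5,15.5)→(15.5,0)  cross = 1.5·0 − 15.5·15.5 = -240.2500; (r_i+r_j)·cross = 17·-240.2500 = -4084.2500
edge 1: (15.5,0)→(9,28.5)  cross = 15.5·28.5 − 9·0 = 441.7500; (r_i+r_j)·cross = 24.5·441.7500 = 10822.8750
edge 2: (9,28.5)→(4,39.5)  cross = 9·39.5 − 4·28.5 = 241.5000; (r_i+r_j)·cross = 13·241.5000 = 3139.5000
edge 3: (4,39.5)→(1.5,15.5)  cross = 4·15.5 − 1.5·39.5 = 2.7500; (r_i+r_j)·cross = 5.5·2.7500 = 15.1250
Σcross = 445.7500 → A = |Σcross|/2 = 222.8750 mm²
Σ(r_i+r_j)·cross = 9893.2500 → first moment M = |Σ|/6 = 1648.8750
R_c = M/A = 1648.8750/222.8750 = 7.3982 mm
θ = 332° = 5.794493 rad
V = θ·R_c·A = 5.794493·7.3982·222.8750 = 9554.395 mm³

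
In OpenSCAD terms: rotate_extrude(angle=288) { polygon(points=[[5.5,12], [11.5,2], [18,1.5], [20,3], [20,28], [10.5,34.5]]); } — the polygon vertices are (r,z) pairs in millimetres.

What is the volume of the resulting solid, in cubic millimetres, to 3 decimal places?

Profile (r,z), 6 vertices: (5.5,12) (11.5,2) (18,1.5) (20,3) (20,28) (10.5,34.5)
edge 0: (5.5,12)→(11.5,2)  cross = 5.5·2 − 11.5·12 = -127.0000; (r_i+r_j)·cross = 17·-127.0000 = -2159.0000
edge 1: (11.5,2)→(18,1.5)  cross = 11.5·1.5 − 18·2 = -18.7500; (r_i+r_j)·cross = 29.5·-18.7500 = -553.1250
edge 2: (18,1.5)→(20,3)  cross = 18·3 − 20·1.5 = 24.0000; (r_i+r_j)·cross = 38·24.0000 = 912.0000
edge 3: (20,3)→(20,28)  cross = 20·28 − 20·3 = 500.0000; (r_i+r_j)·cross = 40·500.0000 = 20000.0000
edge 4: (20,28)→(10.5,34.5)  cross = 20·34.5 − 10.5·28 = 396.0000; (r_i+r_j)·cross = 30.5·396.0000 = 12078.0000
edge 5: (10.5,34.5)→(5.5,12)  cross = 10.5·12 − 5.5·34.5 = -63.7500; (r_i+r_j)·cross = 16·-63.7500 = -1020.0000
Σcross = 710.5000 → A = |Σcross|/2 = 355.2500 mm²
Σ(r_i+r_j)·cross = 29257.8750 → first moment M = |Σ|/6 = 4876.3125
R_c = M/A = 4876.3125/355.2500 = 13.7264 mm
θ = 288° = 5.026548 rad
V = θ·R_c·A = 5.026548·13.7264·355.2500 = 24511.020 mm³

Volume = 24511.020 mm³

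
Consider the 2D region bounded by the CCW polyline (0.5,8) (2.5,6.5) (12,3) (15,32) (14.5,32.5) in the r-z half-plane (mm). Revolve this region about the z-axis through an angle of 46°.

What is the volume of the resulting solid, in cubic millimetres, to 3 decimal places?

Volume = 1374.214 mm³

Profile (r,z), 5 vertices: (0.5,8) (2.5,6.5) (12,3) (15,32) (14.5,32.5)
edge 0: (0.5,8)→(2.5,6.5)  cross = 0.5·6.5 − 2.5·8 = -16.7500; (r_i+r_j)·cross = 3·-16.7500 = -50.2500
edge 1: (2.5,6.5)→(12,3)  cross = 2.5·3 − 12·6.5 = -70.5000; (r_i+r_j)·cross = 14.5·-70.5000 = -1022.2500
edge 2: (12,3)→(15,32)  cross = 12·32 − 15·3 = 339.0000; (r_i+r_j)·cross = 27·339.0000 = 9153.0000
edge 3: (15,32)→(14.5,32.5)  cross = 15·32.5 − 14.5·32 = 23.5000; (r_i+r_j)·cross = 29.5·23.5000 = 693.2500
edge 4: (14.5,32.5)→(0.5,8)  cross = 14.5·8 − 0.5·32.5 = 99.7500; (r_i+r_j)·cross = 15·99.7500 = 1496.2500
Σcross = 375.0000 → A = |Σcross|/2 = 187.5000 mm²
Σ(r_i+r_j)·cross = 10270.0000 → first moment M = |Σ|/6 = 1711.6667
R_c = M/A = 1711.6667/187.5000 = 9.1289 mm
θ = 46° = 0.802851 rad
V = θ·R_c·A = 0.802851·9.1289·187.5000 = 1374.214 mm³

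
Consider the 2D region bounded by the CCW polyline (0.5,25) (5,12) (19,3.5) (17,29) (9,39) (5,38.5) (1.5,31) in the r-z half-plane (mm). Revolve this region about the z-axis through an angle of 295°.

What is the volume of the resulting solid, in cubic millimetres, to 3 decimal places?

Volume = 21656.058 mm³

Profile (r,z), 7 vertices: (0.5,25) (5,12) (19,3.5) (17,29) (9,39) (5,38.5) (1.5,31)
edge 0: (0.5,25)→(5,12)  cross = 0.5·12 − 5·25 = -119.0000; (r_i+r_j)·cross = 5.5·-119.0000 = -654.5000
edge 1: (5,12)→(19,3.5)  cross = 5·3.5 − 19·12 = -210.5000; (r_i+r_j)·cross = 24·-210.5000 = -5052.0000
edge 2: (19,3.5)→(17,29)  cross = 19·29 − 17·3.5 = 491.5000; (r_i+r_j)·cross = 36·491.5000 = 17694.0000
edge 3: (17,29)→(9,39)  cross = 17·39 − 9·29 = 402.0000; (r_i+r_j)·cross = 26·402.0000 = 10452.0000
edge 4: (9,39)→(5,38.5)  cross = 9·38.5 − 5·39 = 151.5000; (r_i+r_j)·cross = 14·151.5000 = 2121.0000
edge 5: (5,38.5)→(1.5,31)  cross = 5·31 − 1.5·38.5 = 97.2500; (r_i+r_j)·cross = 6.5·97.2500 = 632.1250
edge 6: (1.5,31)→(0.5,25)  cross = 1.5·25 − 0.5·31 = 22.0000; (r_i+r_j)·cross = 2·22.0000 = 44.0000
Σcross = 834.7500 → A = |Σcross|/2 = 417.3750 mm²
Σ(r_i+r_j)·cross = 25236.6250 → first moment M = |Σ|/6 = 4206.1042
R_c = M/A = 4206.1042/417.3750 = 10.0775 mm
θ = 295° = 5.148721 rad
V = θ·R_c·A = 5.148721·10.0775·417.3750 = 21656.058 mm³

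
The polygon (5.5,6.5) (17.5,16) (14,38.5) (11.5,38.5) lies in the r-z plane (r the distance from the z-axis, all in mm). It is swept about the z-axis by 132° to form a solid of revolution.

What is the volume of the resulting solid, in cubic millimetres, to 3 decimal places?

Volume = 5260.518 mm³

Profile (r,z), 4 vertices: (5.5,6.5) (17.5,16) (14,38.5) (11.5,38.5)
edge 0: (5.5,6.5)→(17.5,16)  cross = 5.5·16 − 17.5·6.5 = -25.7500; (r_i+r_j)·cross = 23·-25.7500 = -592.2500
edge 1: (17.5,16)→(14,38.5)  cross = 17.5·38.5 − 14·16 = 449.7500; (r_i+r_j)·cross = 31.5·449.7500 = 14167.1250
edge 2: (14,38.5)→(11.5,38.5)  cross = 14·38.5 − 11.5·38.5 = 96.2500; (r_i+r_j)·cross = 25.5·96.2500 = 2454.3750
edge 3: (11.5,38.5)→(5.5,6.5)  cross = 11.5·6.5 − 5.5·38.5 = -137.0000; (r_i+r_j)·cross = 17·-137.0000 = -2329.0000
Σcross = 383.2500 → A = |Σcross|/2 = 191.6250 mm²
Σ(r_i+r_j)·cross = 13700.2500 → first moment M = |Σ|/6 = 2283.3750
R_c = M/A = 2283.3750/191.6250 = 11.9159 mm
θ = 132° = 2.303835 rad
V = θ·R_c·A = 2.303835·11.9159·191.6250 = 5260.518 mm³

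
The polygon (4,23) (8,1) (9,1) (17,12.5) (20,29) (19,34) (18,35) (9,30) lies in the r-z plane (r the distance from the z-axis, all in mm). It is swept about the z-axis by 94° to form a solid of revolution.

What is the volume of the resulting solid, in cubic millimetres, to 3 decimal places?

Volume = 6424.353 mm³

Profile (r,z), 8 vertices: (4,23) (8,1) (9,1) (17,12.5) (20,29) (19,34) (18,35) (9,30)
edge 0: (4,23)→(8,1)  cross = 4·1 − 8·23 = -180.0000; (r_i+r_j)·cross = 12·-180.0000 = -2160.0000
edge 1: (8,1)→(9,1)  cross = 8·1 − 9·1 = -1.0000; (r_i+r_j)·cross = 17·-1.0000 = -17.0000
edge 2: (9,1)→(17,12.5)  cross = 9·12.5 − 17·1 = 95.5000; (r_i+r_j)·cross = 26·95.5000 = 2483.0000
edge 3: (17,12.5)→(20,29)  cross = 17·29 − 20·12.5 = 243.0000; (r_i+r_j)·cross = 37·243.0000 = 8991.0000
edge 4: (20,29)→(19,34)  cross = 20·34 − 19·29 = 129.0000; (r_i+r_j)·cross = 39·129.0000 = 5031.0000
edge 5: (19,34)→(18,35)  cross = 19·35 − 18·34 = 53.0000; (r_i+r_j)·cross = 37·53.0000 = 1961.0000
edge 6: (18,35)→(9,30)  cross = 18·30 − 9·35 = 225.0000; (r_i+r_j)·cross = 27·225.0000 = 6075.0000
edge 7: (9,30)→(4,23)  cross = 9·23 − 4·30 = 87.0000; (r_i+r_j)·cross = 13·87.0000 = 1131.0000
Σcross = 651.5000 → A = |Σcross|/2 = 325.7500 mm²
Σ(r_i+r_j)·cross = 23495.0000 → first moment M = |Σ|/6 = 3915.8333
R_c = M/A = 3915.8333/325.7500 = 12.0210 mm
θ = 94° = 1.640609 rad
V = θ·R_c·A = 1.640609·12.0210·325.7500 = 6424.353 mm³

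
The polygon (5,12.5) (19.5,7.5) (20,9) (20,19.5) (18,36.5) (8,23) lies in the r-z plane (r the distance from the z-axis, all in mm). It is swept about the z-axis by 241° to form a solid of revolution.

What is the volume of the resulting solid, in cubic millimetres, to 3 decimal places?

Volume = 15235.803 mm³

Profile (r,z), 6 vertices: (5,12.5) (19.5,7.5) (20,9) (20,19.5) (18,36.5) (8,23)
edge 0: (5,12.5)→(19.5,7.5)  cross = 5·7.5 − 19.5·12.5 = -206.2500; (r_i+r_j)·cross = 24.5·-206.2500 = -5053.1250
edge 1: (19.5,7.5)→(20,9)  cross = 19.5·9 − 20·7.5 = 25.5000; (r_i+r_j)·cross = 39.5·25.5000 = 1007.2500
edge 2: (20,9)→(20,19.5)  cross = 20·19.5 − 20·9 = 210.0000; (r_i+r_j)·cross = 40·210.0000 = 8400.0000
edge 3: (20,19.5)→(18,36.5)  cross = 20·36.5 − 18·19.5 = 379.0000; (r_i+r_j)·cross = 38·379.0000 = 14402.0000
edge 4: (18,36.5)→(8,23)  cross = 18·23 − 8·36.5 = 122.0000; (r_i+r_j)·cross = 26·122.0000 = 3172.0000
edge 5: (8,23)→(5,12.5)  cross = 8·12.5 − 5·23 = -15.0000; (r_i+r_j)·cross = 13·-15.0000 = -195.0000
Σcross = 515.2500 → A = |Σcross|/2 = 257.6250 mm²
Σ(r_i+r_j)·cross = 21733.1250 → first moment M = |Σ|/6 = 3622.1875
R_c = M/A = 3622.1875/257.6250 = 14.0599 mm
θ = 241° = 4.206243 rad
V = θ·R_c·A = 4.206243·14.0599·257.6250 = 15235.803 mm³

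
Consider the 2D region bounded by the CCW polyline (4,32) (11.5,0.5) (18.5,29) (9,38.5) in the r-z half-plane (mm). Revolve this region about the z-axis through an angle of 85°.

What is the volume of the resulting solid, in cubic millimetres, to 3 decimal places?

Profile (r,z), 4 vertices: (4,32) (11.5,0.5) (18.5,29) (9,38.5)
edge 0: (4,32)→(11.5,0.5)  cross = 4·0.5 − 11.5·32 = -366.0000; (r_i+r_j)·cross = 15.5·-366.0000 = -5673.0000
edge 1: (11.5,0.5)→(18.5,29)  cross = 11.5·29 − 18.5·0.5 = 324.2500; (r_i+r_j)·cross = 30·324.2500 = 9727.5000
edge 2: (18.5,29)→(9,38.5)  cross = 18.5·38.5 − 9·29 = 451.2500; (r_i+r_j)·cross = 27.5·451.2500 = 12409.3750
edge 3: (9,38.5)→(4,32)  cross = 9·32 − 4·38.5 = 134.0000; (r_i+r_j)·cross = 13·134.0000 = 1742.0000
Σcross = 543.5000 → A = |Σcross|/2 = 271.7500 mm²
Σ(r_i+r_j)·cross = 18205.8750 → first moment M = |Σ|/6 = 3034.3125
R_c = M/A = 3034.3125/271.7500 = 11.1658 mm
θ = 85° = 1.483530 rad
V = θ·R_c·A = 1.483530·11.1658·271.7500 = 4501.493 mm³

Volume = 4501.493 mm³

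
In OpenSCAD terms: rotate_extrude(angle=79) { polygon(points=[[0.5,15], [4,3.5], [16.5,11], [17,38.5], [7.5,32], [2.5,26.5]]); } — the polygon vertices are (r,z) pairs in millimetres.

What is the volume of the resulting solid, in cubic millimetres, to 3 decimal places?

Profile (r,z), 6 vertices: (0.5,15) (4,3.5) (16.5,11) (17,38.5) (7.5,32) (2.5,26.5)
edge 0: (0.5,15)→(4,3.5)  cross = 0.5·3.5 − 4·15 = -58.2500; (r_i+r_j)·cross = 4.5·-58.2500 = -262.1250
edge 1: (4,3.5)→(16.5,11)  cross = 4·11 − 16.5·3.5 = -13.7500; (r_i+r_j)·cross = 20.5·-13.7500 = -281.8750
edge 2: (16.5,11)→(17,38.5)  cross = 16.5·38.5 − 17·11 = 448.2500; (r_i+r_j)·cross = 33.5·448.2500 = 15016.3750
edge 3: (17,38.5)→(7.5,32)  cross = 17·32 − 7.5·38.5 = 255.2500; (r_i+r_j)·cross = 24.5·255.2500 = 6253.6250
edge 4: (7.5,32)→(2.5,26.5)  cross = 7.5·26.5 − 2.5·32 = 118.7500; (r_i+r_j)·cross = 10·118.7500 = 1187.5000
edge 5: (2.5,26.5)→(0.5,15)  cross = 2.5·15 − 0.5·26.5 = 24.2500; (r_i+r_j)·cross = 3·24.2500 = 72.7500
Σcross = 774.5000 → A = |Σcross|/2 = 387.2500 mm²
Σ(r_i+r_j)·cross = 21986.2500 → first moment M = |Σ|/6 = 3664.3750
R_c = M/A = 3664.3750/387.2500 = 9.4626 mm
θ = 79° = 1.378810 rad
V = θ·R_c·A = 1.378810·9.4626·387.2500 = 5052.477 mm³

Volume = 5052.477 mm³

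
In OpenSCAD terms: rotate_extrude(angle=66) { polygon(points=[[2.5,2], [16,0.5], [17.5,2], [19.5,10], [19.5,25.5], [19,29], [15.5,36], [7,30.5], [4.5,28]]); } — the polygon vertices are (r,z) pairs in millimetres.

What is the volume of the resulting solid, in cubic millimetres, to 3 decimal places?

Profile (r,z), 9 vertices: (2.5,2) (16,0.5) (17.5,2) (19.5,10) (19.5,25.5) (19,29) (15.5,36) (7,30.5) (4.5,28)
edge 0: (2.5,2)→(16,0.5)  cross = 2.5·0.5 − 16·2 = -30.7500; (r_i+r_j)·cross = 18.5·-30.7500 = -568.8750
edge 1: (16,0.5)→(17.5,2)  cross = 16·2 − 17.5·0.5 = 23.2500; (r_i+r_j)·cross = 33.5·23.2500 = 778.8750
edge 2: (17.5,2)→(19.5,10)  cross = 17.5·10 − 19.5·2 = 136.0000; (r_i+r_j)·cross = 37·136.0000 = 5032.0000
edge 3: (19.5,10)→(19.5,25.5)  cross = 19.5·25.5 − 19.5·10 = 302.2500; (r_i+r_j)·cross = 39·302.2500 = 11787.7500
edge 4: (19.5,25.5)→(19,29)  cross = 19.5·29 − 19·25.5 = 81.0000; (r_i+r_j)·cross = 38.5·81.0000 = 3118.5000
edge 5: (19,29)→(15.5,36)  cross = 19·36 − 15.5·29 = 234.5000; (r_i+r_j)·cross = 34.5·234.5000 = 8090.2500
edge 6: (15.5,36)→(7,30.5)  cross = 15.5·30.5 − 7·36 = 220.7500; (r_i+r_j)·cross = 22.5·220.7500 = 4966.8750
edge 7: (7,30.5)→(4.5,28)  cross = 7·28 − 4.5·30.5 = 58.7500; (r_i+r_j)·cross = 11.5·58.7500 = 675.6250
edge 8: (4.5,28)→(2.5,2)  cross = 4.5·2 − 2.5·28 = -61.0000; (r_i+r_j)·cross = 7·-61.0000 = -427.0000
Σcross = 964.7500 → A = |Σcross|/2 = 482.3750 mm²
Σ(r_i+r_j)·cross = 33454.0000 → first moment M = |Σ|/6 = 5575.6667
R_c = M/A = 5575.6667/482.3750 = 11.5588 mm
θ = 66° = 1.151917 rad
V = θ·R_c·A = 1.151917·11.5588·482.3750 = 6422.707 mm³

Volume = 6422.707 mm³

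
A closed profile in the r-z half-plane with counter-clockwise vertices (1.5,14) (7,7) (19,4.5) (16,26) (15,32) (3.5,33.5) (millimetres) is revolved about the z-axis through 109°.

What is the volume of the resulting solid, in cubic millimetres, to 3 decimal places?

Volume = 7098.284 mm³

Profile (r,z), 6 vertices: (1.5,14) (7,7) (19,4.5) (16,26) (15,32) (3.5,33.5)
edge 0: (1.5,14)→(7,7)  cross = 1.5·7 − 7·14 = -87.5000; (r_i+r_j)·cross = 8.5·-87.5000 = -743.7500
edge 1: (7,7)→(19,4.5)  cross = 7·4.5 − 19·7 = -101.5000; (r_i+r_j)·cross = 26·-101.5000 = -2639.0000
edge 2: (19,4.5)→(16,26)  cross = 19·26 − 16·4.5 = 422.0000; (r_i+r_j)·cross = 35·422.0000 = 14770.0000
edge 3: (16,26)→(15,32)  cross = 16·32 − 15·26 = 122.0000; (r_i+r_j)·cross = 31·122.0000 = 3782.0000
edge 4: (15,32)→(3.5,33.5)  cross = 15·33.5 − 3.5·32 = 390.5000; (r_i+r_j)·cross = 18.5·390.5000 = 7224.2500
edge 5: (3.5,33.5)→(1.5,14)  cross = 3.5·14 − 1.5·33.5 = -1.2500; (r_i+r_j)·cross = 5·-1.2500 = -6.2500
Σcross = 744.2500 → A = |Σcross|/2 = 372.1250 mm²
Σ(r_i+r_j)·cross = 22387.2500 → first moment M = |Σ|/6 = 3731.2083
R_c = M/A = 3731.2083/372.1250 = 10.0268 mm
θ = 109° = 1.902409 rad
V = θ·R_c·A = 1.902409·10.0268·372.1250 = 7098.284 mm³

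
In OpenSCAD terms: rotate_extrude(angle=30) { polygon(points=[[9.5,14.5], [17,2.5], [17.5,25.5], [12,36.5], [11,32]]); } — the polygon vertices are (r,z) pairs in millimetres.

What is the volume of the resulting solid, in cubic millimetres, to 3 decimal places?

Profile (r,z), 5 vertices: (9.5,14.5) (17,2.5) (17.5,25.5) (12,36.5) (11,32)
edge 0: (9.5,14.5)→(17,2.5)  cross = 9.5·2.5 − 17·14.5 = -222.7500; (r_i+r_j)·cross = 26.5·-222.7500 = -5902.8750
edge 1: (17,2.5)→(17.5,25.5)  cross = 17·25.5 − 17.5·2.5 = 389.7500; (r_i+r_j)·cross = 34.5·389.7500 = 13446.3750
edge 2: (17.5,25.5)→(12,36.5)  cross = 17.5·36.5 − 12·25.5 = 332.7500; (r_i+r_j)·cross = 29.5·332.7500 = 9816.1250
edge 3: (12,36.5)→(11,32)  cross = 12·32 − 11·36.5 = -17.5000; (r_i+r_j)·cross = 23·-17.5000 = -402.5000
edge 4: (11,32)→(9.5,14.5)  cross = 11·14.5 − 9.5·32 = -144.5000; (r_i+r_j)·cross = 20.5·-144.5000 = -2962.2500
Σcross = 337.7500 → A = |Σcross|/2 = 168.8750 mm²
Σ(r_i+r_j)·cross = 13994.8750 → first moment M = |Σ|/6 = 2332.4792
R_c = M/A = 2332.4792/168.8750 = 13.8119 mm
θ = 30° = 0.523599 rad
V = θ·R_c·A = 0.523599·13.8119·168.8750 = 1221.283 mm³

Volume = 1221.283 mm³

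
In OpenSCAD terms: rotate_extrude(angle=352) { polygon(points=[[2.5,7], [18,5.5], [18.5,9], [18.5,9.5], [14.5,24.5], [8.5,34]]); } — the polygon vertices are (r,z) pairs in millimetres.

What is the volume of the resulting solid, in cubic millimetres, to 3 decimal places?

Profile (r,z), 6 vertices: (2.5,7) (18,5.5) (18.5,9) (18.5,9.5) (14.5,24.5) (8.5,34)
edge 0: (2.5,7)→(18,5.5)  cross = 2.5·5.5 − 18·7 = -112.2500; (r_i+r_j)·cross = 20.5·-112.2500 = -2301.1250
edge 1: (18,5.5)→(18.5,9)  cross = 18·9 − 18.5·5.5 = 60.2500; (r_i+r_j)·cross = 36.5·60.2500 = 2199.1250
edge 2: (18.5,9)→(18.5,9.5)  cross = 18.5·9.5 − 18.5·9 = 9.2500; (r_i+r_j)·cross = 37·9.2500 = 342.2500
edge 3: (18.5,9.5)→(14.5,24.5)  cross = 18.5·24.5 − 14.5·9.5 = 315.5000; (r_i+r_j)·cross = 33·315.5000 = 10411.5000
edge 4: (14.5,24.5)→(8.5,34)  cross = 14.5·34 − 8.5·24.5 = 284.7500; (r_i+r_j)·cross = 23·284.7500 = 6549.2500
edge 5: (8.5,34)→(2.5,7)  cross = 8.5·7 − 2.5·34 = -25.5000; (r_i+r_j)·cross = 11·-25.5000 = -280.5000
Σcross = 532.0000 → A = |Σcross|/2 = 266.0000 mm²
Σ(r_i+r_j)·cross = 16920.5000 → first moment M = |Σ|/6 = 2820.0833
R_c = M/A = 2820.0833/266.0000 = 10.6018 mm
θ = 352° = 6.143559 rad
V = θ·R_c·A = 6.143559·10.6018·266.0000 = 17325.348 mm³

Volume = 17325.348 mm³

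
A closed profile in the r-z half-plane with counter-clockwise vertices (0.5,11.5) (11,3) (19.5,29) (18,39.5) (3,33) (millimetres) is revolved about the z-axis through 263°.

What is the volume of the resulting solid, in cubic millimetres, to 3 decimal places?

Profile (r,z), 5 vertices: (0.5,11.5) (11,3) (19.5,29) (18,39.5) (3,33)
edge 0: (0.5,11.5)→(11,3)  cross = 0.5·3 − 11·11.5 = -125.0000; (r_i+r_j)·cross = 11.5·-125.0000 = -1437.5000
edge 1: (11,3)→(19.5,29)  cross = 11·29 − 19.5·3 = 260.5000; (r_i+r_j)·cross = 30.5·260.5000 = 7945.2500
edge 2: (19.5,29)→(18,39.5)  cross = 19.5·39.5 − 18·29 = 248.2500; (r_i+r_j)·cross = 37.5·248.2500 = 9309.3750
edge 3: (18,39.5)→(3,33)  cross = 18·33 − 3·39.5 = 475.5000; (r_i+r_j)·cross = 21·475.5000 = 9985.5000
edge 4: (3,33)→(0.5,11.5)  cross = 3·11.5 − 0.5·33 = 18.0000; (r_i+r_j)·cross = 3.5·18.0000 = 63.0000
Σcross = 877.2500 → A = |Σcross|/2 = 438.6250 mm²
Σ(r_i+r_j)·cross = 25865.6250 → first moment M = |Σ|/6 = 4310.9375
R_c = M/A = 4310.9375/438.6250 = 9.8283 mm
θ = 263° = 4.590216 rad
V = θ·R_c·A = 4.590216·9.8283·438.6250 = 19788.134 mm³

Volume = 19788.134 mm³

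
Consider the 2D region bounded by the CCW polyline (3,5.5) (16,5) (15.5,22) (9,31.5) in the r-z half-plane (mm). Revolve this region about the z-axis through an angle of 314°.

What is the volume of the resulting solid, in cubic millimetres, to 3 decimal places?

Profile (r,z), 4 vertices: (3,5.5) (16,5) (15.5,22) (9,31.5)
edge 0: (3,5.5)→(16,5)  cross = 3·5 − 16·5.5 = -73.0000; (r_i+r_j)·cross = 19·-73.0000 = -1387.0000
edge 1: (16,5)→(15.5,22)  cross = 16·22 − 15.5·5 = 274.5000; (r_i+r_j)·cross = 31.5·274.5000 = 8646.7500
edge 2: (15.5,22)→(9,31.5)  cross = 15.5·31.5 − 9·22 = 290.2500; (r_i+r_j)·cross = 24.5·290.2500 = 7111.1250
edge 3: (9,31.5)→(3,5.5)  cross = 9·5.5 − 3·31.5 = -45.0000; (r_i+r_j)·cross = 12·-45.0000 = -540.0000
Σcross = 446.7500 → A = |Σcross|/2 = 223.3750 mm²
Σ(r_i+r_j)·cross = 13830.8750 → first moment M = |Σ|/6 = 2305.1458
R_c = M/A = 2305.1458/223.3750 = 10.3196 mm
θ = 314° = 5.480334 rad
V = θ·R_c·A = 5.480334·10.3196·223.3750 = 12632.969 mm³

Volume = 12632.969 mm³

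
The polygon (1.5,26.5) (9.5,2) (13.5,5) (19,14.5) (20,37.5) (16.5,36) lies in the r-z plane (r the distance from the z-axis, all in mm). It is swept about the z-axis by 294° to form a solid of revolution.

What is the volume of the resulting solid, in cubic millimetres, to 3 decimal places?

Volume = 24015.403 mm³

Profile (r,z), 6 vertices: (1.5,26.5) (9.5,2) (13.5,5) (19,14.5) (20,37.5) (16.5,36)
edge 0: (1.5,26.5)→(9.5,2)  cross = 1.5·2 − 9.5·26.5 = -248.7500; (r_i+r_j)·cross = 11·-248.7500 = -2736.2500
edge 1: (9.5,2)→(13.5,5)  cross = 9.5·5 − 13.5·2 = 20.5000; (r_i+r_j)·cross = 23·20.5000 = 471.5000
edge 2: (13.5,5)→(19,14.5)  cross = 13.5·14.5 − 19·5 = 100.7500; (r_i+r_j)·cross = 32.5·100.7500 = 3274.3750
edge 3: (19,14.5)→(20,37.5)  cross = 19·37.5 − 20·14.5 = 422.5000; (r_i+r_j)·cross = 39·422.5000 = 16477.5000
edge 4: (20,37.5)→(16.5,36)  cross = 20·36 − 16.5·37.5 = 101.2500; (r_i+r_j)·cross = 36.5·101.2500 = 3695.6250
edge 5: (16.5,36)→(1.5,26.5)  cross = 16.5·26.5 − 1.5·36 = 383.2500; (r_i+r_j)·cross = 18·383.2500 = 6898.5000
Σcross = 779.5000 → A = |Σcross|/2 = 389.7500 mm²
Σ(r_i+r_j)·cross = 28081.2500 → first moment M = |Σ|/6 = 4680.2083
R_c = M/A = 4680.2083/389.7500 = 12.0082 mm
θ = 294° = 5.131268 rad
V = θ·R_c·A = 5.131268·12.0082·389.7500 = 24015.403 mm³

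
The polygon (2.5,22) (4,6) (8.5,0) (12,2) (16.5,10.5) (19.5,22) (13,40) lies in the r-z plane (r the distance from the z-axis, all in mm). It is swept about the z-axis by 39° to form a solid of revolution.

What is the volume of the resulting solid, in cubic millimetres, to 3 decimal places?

Profile (r,z), 7 vertices: (2.5,22) (4,6) (8.5,0) (12,2) (16.5,10.5) (19.5,22) (13,40)
edge 0: (2.5,22)→(4,6)  cross = 2.5·6 − 4·22 = -73.0000; (r_i+r_j)·cross = 6.5·-73.0000 = -474.5000
edge 1: (4,6)→(8.5,0)  cross = 4·0 − 8.5·6 = -51.0000; (r_i+r_j)·cross = 12.5·-51.0000 = -637.5000
edge 2: (8.5,0)→(12,2)  cross = 8.5·2 − 12·0 = 17.0000; (r_i+r_j)·cross = 20.5·17.0000 = 348.5000
edge 3: (12,2)→(16.5,10.5)  cross = 12·10.5 − 16.5·2 = 93.0000; (r_i+r_j)·cross = 28.5·93.0000 = 2650.5000
edge 4: (16.5,10.5)→(19.5,22)  cross = 16.5·22 − 19.5·10.5 = 158.2500; (r_i+r_j)·cross = 36·158.2500 = 5697.0000
edge 5: (19.5,22)→(13,40)  cross = 19.5·40 − 13·22 = 494.0000; (r_i+r_j)·cross = 32.5·494.0000 = 16055.0000
edge 6: (13,40)→(2.5,22)  cross = 13·22 − 2.5·40 = 186.0000; (r_i+r_j)·cross = 15.5·186.0000 = 2883.0000
Σcross = 824.2500 → A = |Σcross|/2 = 412.1250 mm²
Σ(r_i+r_j)·cross = 26522.0000 → first moment M = |Σ|/6 = 4420.3333
R_c = M/A = 4420.3333/412.1250 = 10.7257 mm
θ = 39° = 0.680678 rad
V = θ·R_c·A = 0.680678·10.7257·412.1250 = 3008.825 mm³

Volume = 3008.825 mm³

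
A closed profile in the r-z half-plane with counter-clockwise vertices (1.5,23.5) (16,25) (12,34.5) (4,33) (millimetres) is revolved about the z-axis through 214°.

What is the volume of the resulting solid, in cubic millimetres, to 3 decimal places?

Profile (r,z), 4 vertices: (1.5,23.5) (16,25) (12,34.5) (4,33)
edge 0: (1.5,23.5)→(16,25)  cross = 1.5·25 − 16·23.5 = -338.5000; (r_i+r_j)·cross = 17.5·-338.5000 = -5923.7500
edge 1: (16,25)→(12,34.5)  cross = 16·34.5 − 12·25 = 252.0000; (r_i+r_j)·cross = 28·252.0000 = 7056.0000
edge 2: (12,34.5)→(4,33)  cross = 12·33 − 4·34.5 = 258.0000; (r_i+r_j)·cross = 16·258.0000 = 4128.0000
edge 3: (4,33)→(1.5,23.5)  cross = 4·23.5 − 1.5·33 = 44.5000; (r_i+r_j)·cross = 5.5·44.5000 = 244.7500
Σcross = 216.0000 → A = |Σcross|/2 = 108.0000 mm²
Σ(r_i+r_j)·cross = 5505.0000 → first moment M = |Σ|/6 = 917.5000
R_c = M/A = 917.5000/108.0000 = 8.4954 mm
θ = 214° = 3.735005 rad
V = θ·R_c·A = 3.735005·8.4954·108.0000 = 3426.867 mm³

Volume = 3426.867 mm³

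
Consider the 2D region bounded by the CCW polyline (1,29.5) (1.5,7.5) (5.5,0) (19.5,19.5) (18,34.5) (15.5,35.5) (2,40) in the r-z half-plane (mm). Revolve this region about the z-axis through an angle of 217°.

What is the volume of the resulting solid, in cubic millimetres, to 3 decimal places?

Profile (r,z), 7 vertices: (1,29.5) (1.5,7.5) (5.5,0) (19.5,19.5) (18,34.5) (15.5,35.5) (2,40)
edge 0: (1,29.5)→(1.5,7.5)  cross = 1·7.5 − 1.5·29.5 = -36.7500; (r_i+r_j)·cross = 2.5·-36.7500 = -91.8750
edge 1: (1.5,7.5)→(5.5,0)  cross = 1.5·0 − 5.5·7.5 = -41.2500; (r_i+r_j)·cross = 7·-41.2500 = -288.7500
edge 2: (5.5,0)→(19.5,19.5)  cross = 5.5·19.5 − 19.5·0 = 107.2500; (r_i+r_j)·cross = 25·107.2500 = 2681.2500
edge 3: (19.5,19.5)→(18,34.5)  cross = 19.5·34.5 − 18·19.5 = 321.7500; (r_i+r_j)·cross = 37.5·321.7500 = 12065.6250
edge 4: (18,34.5)→(15.5,35.5)  cross = 18·35.5 − 15.5·34.5 = 104.2500; (r_i+r_j)·cross = 33.5·104.2500 = 3492.3750
edge 5: (15.5,35.5)→(2,40)  cross = 15.5·40 − 2·35.5 = 549.0000; (r_i+r_j)·cross = 17.5·549.0000 = 9607.5000
edge 6: (2,40)→(1,29.5)  cross = 2·29.5 − 1·40 = 19.0000; (r_i+r_j)·cross = 3·19.0000 = 57.0000
Σcross = 1023.2500 → A = |Σcross|/2 = 511.6250 mm²
Σ(r_i+r_j)·cross = 27523.1250 → first moment M = |Σ|/6 = 4587.1875
R_c = M/A = 4587.1875/511.6250 = 8.9659 mm
θ = 217° = 3.787364 rad
V = θ·R_c·A = 3.787364·8.9659·511.6250 = 17373.351 mm³

Volume = 17373.351 mm³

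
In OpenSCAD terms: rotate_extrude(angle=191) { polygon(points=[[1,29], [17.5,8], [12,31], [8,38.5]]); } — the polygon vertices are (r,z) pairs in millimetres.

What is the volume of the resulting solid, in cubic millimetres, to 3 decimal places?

Profile (r,z), 4 vertices: (1,29) (17.5,8) (12,31) (8,38.5)
edge 0: (1,29)→(17.5,8)  cross = 1·8 − 17.5·29 = -499.5000; (r_i+r_j)·cross = 18.5·-499.5000 = -9240.7500
edge 1: (17.5,8)→(12,31)  cross = 17.5·31 − 12·8 = 446.5000; (r_i+r_j)·cross = 29.5·446.5000 = 13171.7500
edge 2: (12,31)→(8,38.5)  cross = 12·38.5 − 8·31 = 214.0000; (r_i+r_j)·cross = 20·214.0000 = 4280.0000
edge 3: (8,38.5)→(1,29)  cross = 8·29 − 1·38.5 = 193.5000; (r_i+r_j)·cross = 9·193.5000 = 1741.5000
Σcross = 354.5000 → A = |Σcross|/2 = 177.2500 mm²
Σ(r_i+r_j)·cross = 9952.5000 → first moment M = |Σ|/6 = 1658.7500
R_c = M/A = 1658.7500/177.2500 = 9.3583 mm
θ = 191° = 3.333579 rad
V = θ·R_c·A = 3.333579·9.3583·177.2500 = 5529.574 mm³

Volume = 5529.574 mm³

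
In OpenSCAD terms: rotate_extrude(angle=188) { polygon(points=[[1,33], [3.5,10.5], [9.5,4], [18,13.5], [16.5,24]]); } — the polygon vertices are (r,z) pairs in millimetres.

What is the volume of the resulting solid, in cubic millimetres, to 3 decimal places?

Volume = 8907.142 mm³

Profile (r,z), 5 vertices: (1,33) (3.5,10.5) (9.5,4) (18,13.5) (16.5,24)
edge 0: (1,33)→(3.5,10.5)  cross = 1·10.5 − 3.5·33 = -105.0000; (r_i+r_j)·cross = 4.5·-105.0000 = -472.5000
edge 1: (3.5,10.5)→(9.5,4)  cross = 3.5·4 − 9.5·10.5 = -85.7500; (r_i+r_j)·cross = 13·-85.7500 = -1114.7500
edge 2: (9.5,4)→(18,13.5)  cross = 9.5·13.5 − 18·4 = 56.2500; (r_i+r_j)·cross = 27.5·56.2500 = 1546.8750
edge 3: (18,13.5)→(16.5,24)  cross = 18·24 − 16.5·13.5 = 209.2500; (r_i+r_j)·cross = 34.5·209.2500 = 7219.1250
edge 4: (16.5,24)→(1,33)  cross = 16.5·33 − 1·24 = 520.5000; (r_i+r_j)·cross = 17.5·520.5000 = 9108.7500
Σcross = 595.2500 → A = |Σcross|/2 = 297.6250 mm²
Σ(r_i+r_j)·cross = 16287.5000 → first moment M = |Σ|/6 = 2714.5833
R_c = M/A = 2714.5833/297.6250 = 9.1208 mm
θ = 188° = 3.281219 rad
V = θ·R_c·A = 3.281219·9.1208·297.6250 = 8907.142 mm³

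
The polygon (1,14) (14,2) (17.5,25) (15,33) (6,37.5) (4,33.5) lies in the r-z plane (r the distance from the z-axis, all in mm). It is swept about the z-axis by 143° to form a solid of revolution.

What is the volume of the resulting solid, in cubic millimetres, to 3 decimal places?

Profile (r,z), 6 vertices: (1,14) (14,2) (17.5,25) (15,33) (6,37.5) (4,33.5)
edge 0: (1,14)→(14,2)  cross = 1·2 − 14·14 = -194.0000; (r_i+r_j)·cross = 15·-194.0000 = -2910.0000
edge 1: (14,2)→(17.5,25)  cross = 14·25 − 17.5·2 = 315.0000; (r_i+r_j)·cross = 31.5·315.0000 = 9922.5000
edge 2: (17.5,25)→(15,33)  cross = 17.5·33 − 15·25 = 202.5000; (r_i+r_j)·cross = 32.5·202.5000 = 6581.2500
edge 3: (15,33)→(6,37.5)  cross = 15·37.5 − 6·33 = 364.5000; (r_i+r_j)·cross = 21·364.5000 = 7654.5000
edge 4: (6,37.5)→(4,33.5)  cross = 6·33.5 − 4·37.5 = 51.0000; (r_i+r_j)·cross = 10·51.0000 = 510.0000
edge 5: (4,33.5)→(1,14)  cross = 4·14 − 1·33.5 = 22.5000; (r_i+r_j)·cross = 5·22.5000 = 112.5000
Σcross = 761.5000 → A = |Σcross|/2 = 380.7500 mm²
Σ(r_i+r_j)·cross = 21870.7500 → first moment M = |Σ|/6 = 3645.1250
R_c = M/A = 3645.1250/380.7500 = 9.5735 mm
θ = 143° = 2.495821 rad
V = θ·R_c·A = 2.495821·9.5735·380.7500 = 9097.579 mm³

Volume = 9097.579 mm³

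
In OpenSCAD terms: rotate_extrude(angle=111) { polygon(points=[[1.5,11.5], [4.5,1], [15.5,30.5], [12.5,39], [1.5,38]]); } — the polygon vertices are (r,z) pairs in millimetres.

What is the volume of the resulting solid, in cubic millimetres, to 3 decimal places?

Volume = 4551.481 mm³

Profile (r,z), 5 vertices: (1.5,11.5) (4.5,1) (15.5,30.5) (12.5,39) (1.5,38)
edge 0: (1.5,11.5)→(4.5,1)  cross = 1.5·1 − 4.5·11.5 = -50.2500; (r_i+r_j)·cross = 6·-50.2500 = -301.5000
edge 1: (4.5,1)→(15.5,30.5)  cross = 4.5·30.5 − 15.5·1 = 121.7500; (r_i+r_j)·cross = 20·121.7500 = 2435.0000
edge 2: (15.5,30.5)→(12.5,39)  cross = 15.5·39 − 12.5·30.5 = 223.2500; (r_i+r_j)·cross = 28·223.2500 = 6251.0000
edge 3: (12.5,39)→(1.5,38)  cross = 12.5·38 − 1.5·39 = 416.5000; (r_i+r_j)·cross = 14·416.5000 = 5831.0000
edge 4: (1.5,38)→(1.5,11.5)  cross = 1.5·11.5 − 1.5·38 = -39.7500; (r_i+r_j)·cross = 3·-39.7500 = -119.2500
Σcross = 671.5000 → A = |Σcross|/2 = 335.7500 mm²
Σ(r_i+r_j)·cross = 14096.2500 → first moment M = |Σ|/6 = 2349.3750
R_c = M/A = 2349.3750/335.7500 = 6.9974 mm
θ = 111° = 1.937315 rad
V = θ·R_c·A = 1.937315·6.9974·335.7500 = 4551.481 mm³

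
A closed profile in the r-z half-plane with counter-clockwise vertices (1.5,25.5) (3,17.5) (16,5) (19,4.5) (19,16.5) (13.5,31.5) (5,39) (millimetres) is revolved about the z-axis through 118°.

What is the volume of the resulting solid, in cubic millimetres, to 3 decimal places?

Volume = 7580.548 mm³

Profile (r,z), 7 vertices: (1.5,25.5) (3,17.5) (16,5) (19,4.5) (19,16.5) (13.5,31.5) (5,39)
edge 0: (1.5,25.5)→(3,17.5)  cross = 1.5·17.5 − 3·25.5 = -50.2500; (r_i+r_j)·cross = 4.5·-50.2500 = -226.1250
edge 1: (3,17.5)→(16,5)  cross = 3·5 − 16·17.5 = -265.0000; (r_i+r_j)·cross = 19·-265.0000 = -5035.0000
edge 2: (16,5)→(19,4.5)  cross = 16·4.5 − 19·5 = -23.0000; (r_i+r_j)·cross = 35·-23.0000 = -805.0000
edge 3: (19,4.5)→(19,16.5)  cross = 19·16.5 − 19·4.5 = 228.0000; (r_i+r_j)·cross = 38·228.0000 = 8664.0000
edge 4: (19,16.5)→(13.5,31.5)  cross = 19·31.5 − 13.5·16.5 = 375.7500; (r_i+r_j)·cross = 32.5·375.7500 = 12211.8750
edge 5: (13.5,31.5)→(5,39)  cross = 13.5·39 − 5·31.5 = 369.0000; (r_i+r_j)·cross = 18.5·369.0000 = 6826.5000
edge 6: (5,39)→(1.5,25.5)  cross = 5·25.5 − 1.5·39 = 69.0000; (r_i+r_j)·cross = 6.5·69.0000 = 448.5000
Σcross = 703.5000 → A = |Σcross|/2 = 351.7500 mm²
Σ(r_i+r_j)·cross = 22084.7500 → first moment M = |Σ|/6 = 3680.7917
R_c = M/A = 3680.7917/351.7500 = 10.4642 mm
θ = 118° = 2.059489 rad
V = θ·R_c·A = 2.059489·10.4642·351.7500 = 7580.548 mm³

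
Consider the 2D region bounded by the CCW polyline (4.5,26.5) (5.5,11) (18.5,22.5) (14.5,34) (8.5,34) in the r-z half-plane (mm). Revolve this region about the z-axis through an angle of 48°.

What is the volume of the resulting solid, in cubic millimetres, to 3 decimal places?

Profile (r,z), 5 vertices: (4.5,26.5) (5.5,11) (18.5,22.5) (14.5,34) (8.5,34)
edge 0: (4.5,26.5)→(5.5,11)  cross = 4.5·11 − 5.5·26.5 = -96.2500; (r_i+r_j)·cross = 10·-96.2500 = -962.5000
edge 1: (5.5,11)→(18.5,22.5)  cross = 5.5·22.5 − 18.5·11 = -79.7500; (r_i+r_j)·cross = 24·-79.7500 = -1914.0000
edge 2: (18.5,22.5)→(14.5,34)  cross = 18.5·34 − 14.5·22.5 = 302.7500; (r_i+r_j)·cross = 33·302.7500 = 9990.7500
edge 3: (14.5,34)→(8.5,34)  cross = 14.5·34 − 8.5·34 = 204.0000; (r_i+r_j)·cross = 23·204.0000 = 4692.0000
edge 4: (8.5,34)→(4.5,26.5)  cross = 8.5·26.5 − 4.5·34 = 72.2500; (r_i+r_j)·cross = 13·72.2500 = 939.2500
Σcross = 403.0000 → A = |Σcross|/2 = 201.5000 mm²
Σ(r_i+r_j)·cross = 12745.5000 → first moment M = |Σ|/6 = 2124.2500
R_c = M/A = 2124.2500/201.5000 = 10.5422 mm
θ = 48° = 0.837758 rad
V = θ·R_c·A = 0.837758·10.5422·201.5000 = 1779.608 mm³

Volume = 1779.608 mm³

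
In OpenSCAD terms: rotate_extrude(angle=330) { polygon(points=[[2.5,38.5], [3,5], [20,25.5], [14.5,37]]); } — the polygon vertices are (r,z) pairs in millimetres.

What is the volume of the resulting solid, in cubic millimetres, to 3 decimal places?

Profile (r,z), 4 vertices: (2.5,38.5) (3,5) (20,25.5) (14.5,37)
edge 0: (2.5,38.5)→(3,5)  cross = 2.5·5 − 3·38.5 = -103.0000; (r_i+r_j)·cross = 5.5·-103.0000 = -566.5000
edge 1: (3,5)→(20,25.5)  cross = 3·25.5 − 20·5 = -23.5000; (r_i+r_j)·cross = 23·-23.5000 = -540.5000
edge 2: (20,25.5)→(14.5,37)  cross = 20·37 − 14.5·25.5 = 370.2500; (r_i+r_j)·cross = 34.5·370.2500 = 12773.6250
edge 3: (14.5,37)→(2.5,38.5)  cross = 14.5·38.5 − 2.5·37 = 465.7500; (r_i+r_j)·cross = 17·465.7500 = 7917.7500
Σcross = 709.5000 → A = |Σcross|/2 = 354.7500 mm²
Σ(r_i+r_j)·cross = 19584.3750 → first moment M = |Σ|/6 = 3264.0625
R_c = M/A = 3264.0625/354.7500 = 9.2010 mm
θ = 330° = 5.759587 rad
V = θ·R_c·A = 5.759587·9.2010·354.7500 = 18799.650 mm³

Volume = 18799.650 mm³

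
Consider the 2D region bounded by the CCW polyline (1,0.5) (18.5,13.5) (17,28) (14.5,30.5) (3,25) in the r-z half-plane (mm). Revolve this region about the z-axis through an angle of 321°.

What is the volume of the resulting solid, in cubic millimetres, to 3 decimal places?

Volume = 17290.153 mm³

Profile (r,z), 5 vertices: (1,0.5) (18.5,13.5) (17,28) (14.5,30.5) (3,25)
edge 0: (1,0.5)→(18.5,13.5)  cross = 1·13.5 − 18.5·0.5 = 4.2500; (r_i+r_j)·cross = 19.5·4.2500 = 82.8750
edge 1: (18.5,13.5)→(17,28)  cross = 18.5·28 − 17·13.5 = 288.5000; (r_i+r_j)·cross = 35.5·288.5000 = 10241.7500
edge 2: (17,28)→(14.5,30.5)  cross = 17·30.5 − 14.5·28 = 112.5000; (r_i+r_j)·cross = 31.5·112.5000 = 3543.7500
edge 3: (14.5,30.5)→(3,25)  cross = 14.5·25 − 3·30.5 = 271.0000; (r_i+r_j)·cross = 17.5·271.0000 = 4742.5000
edge 4: (3,25)→(1,0.5)  cross = 3·0.5 − 1·25 = -23.5000; (r_i+r_j)·cross = 4·-23.5000 = -94.0000
Σcross = 652.7500 → A = |Σcross|/2 = 326.3750 mm²
Σ(r_i+r_j)·cross = 18516.8750 → first moment M = |Σ|/6 = 3086.1458
R_c = M/A = 3086.1458/326.3750 = 9.4558 mm
θ = 321° = 5.602507 rad
V = θ·R_c·A = 5.602507·9.4558·326.3750 = 17290.153 mm³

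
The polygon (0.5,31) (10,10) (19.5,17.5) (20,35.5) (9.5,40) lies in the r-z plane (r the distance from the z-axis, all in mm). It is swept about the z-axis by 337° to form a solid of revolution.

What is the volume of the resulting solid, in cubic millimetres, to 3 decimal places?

Volume = 25607.711 mm³

Profile (r,z), 5 vertices: (0.5,31) (10,10) (19.5,17.5) (20,35.5) (9.5,40)
edge 0: (0.5,31)→(10,10)  cross = 0.5·10 − 10·31 = -305.0000; (r_i+r_j)·cross = 10.5·-305.0000 = -3202.5000
edge 1: (10,10)→(19.5,17.5)  cross = 10·17.5 − 19.5·10 = -20.0000; (r_i+r_j)·cross = 29.5·-20.0000 = -590.0000
edge 2: (19.5,17.5)→(20,35.5)  cross = 19.5·35.5 − 20·17.5 = 342.2500; (r_i+r_j)·cross = 39.5·342.2500 = 13518.8750
edge 3: (20,35.5)→(9.5,40)  cross = 20·40 − 9.5·35.5 = 462.7500; (r_i+r_j)·cross = 29.5·462.7500 = 13651.1250
edge 4: (9.5,40)→(0.5,31)  cross = 9.5·31 − 0.5·40 = 274.5000; (r_i+r_j)·cross = 10·274.5000 = 2745.0000
Σcross = 754.5000 → A = |Σcross|/2 = 377.2500 mm²
Σ(r_i+r_j)·cross = 26122.5000 → first moment M = |Σ|/6 = 4353.7500
R_c = M/A = 4353.7500/377.2500 = 11.5408 mm
θ = 337° = 5.881760 rad
V = θ·R_c·A = 5.881760·11.5408·377.2500 = 25607.711 mm³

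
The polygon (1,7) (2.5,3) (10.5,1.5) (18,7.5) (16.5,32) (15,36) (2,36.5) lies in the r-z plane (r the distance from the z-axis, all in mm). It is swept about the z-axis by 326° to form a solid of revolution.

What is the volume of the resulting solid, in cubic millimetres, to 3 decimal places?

Profile (r,z), 7 vertices: (1,7) (2.5,3) (10.5,1.5) (18,7.5) (16.5,32) (15,36) (2,36.5)
edge 0: (1,7)→(2.5,3)  cross = 1·3 − 2.5·7 = -14.5000; (r_i+r_j)·cross = 3.5·-14.5000 = -50.7500
edge 1: (2.5,3)→(10.5,1.5)  cross = 2.5·1.5 − 10.5·3 = -27.7500; (r_i+r_j)·cross = 13·-27.7500 = -360.7500
edge 2: (10.5,1.5)→(18,7.5)  cross = 10.5·7.5 − 18·1.5 = 51.7500; (r_i+r_j)·cross = 28.5·51.7500 = 1474.8750
edge 3: (18,7.5)→(16.5,32)  cross = 18·32 − 16.5·7.5 = 452.2500; (r_i+r_j)·cross = 34.5·452.2500 = 15602.6250
edge 4: (16.5,32)→(15,36)  cross = 16.5·36 − 15·32 = 114.0000; (r_i+r_j)·cross = 31.5·114.0000 = 3591.0000
edge 5: (15,36)→(2,36.5)  cross = 15·36.5 − 2·36 = 475.5000; (r_i+r_j)·cross = 17·475.5000 = 8083.5000
edge 6: (2,36.5)→(1,7)  cross = 2·7 − 1·36.5 = -22.5000; (r_i+r_j)·cross = 3·-22.5000 = -67.5000
Σcross = 1028.7500 → A = |Σcross|/2 = 514.3750 mm²
Σ(r_i+r_j)·cross = 28273.0000 → first moment M = |Σ|/6 = 4712.1667
R_c = M/A = 4712.1667/514.3750 = 9.1610 mm
θ = 326° = 5.689773 rad
V = θ·R_c·A = 5.689773·9.1610·514.3750 = 26811.160 mm³

Volume = 26811.160 mm³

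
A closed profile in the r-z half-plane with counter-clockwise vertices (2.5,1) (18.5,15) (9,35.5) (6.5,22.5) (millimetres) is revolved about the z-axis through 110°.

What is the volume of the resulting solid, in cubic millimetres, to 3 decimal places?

Volume = 4435.362 mm³

Profile (r,z), 4 vertices: (2.5,1) (18.5,15) (9,35.5) (6.5,22.5)
edge 0: (2.5,1)→(18.5,15)  cross = 2.5·15 − 18.5·1 = 19.0000; (r_i+r_j)·cross = 21·19.0000 = 399.0000
edge 1: (18.5,15)→(9,35.5)  cross = 18.5·35.5 − 9·15 = 521.7500; (r_i+r_j)·cross = 27.5·521.7500 = 14348.1250
edge 2: (9,35.5)→(6.5,22.5)  cross = 9·22.5 − 6.5·35.5 = -28.2500; (r_i+r_j)·cross = 15.5·-28.2500 = -437.8750
edge 3: (6.5,22.5)→(2.5,1)  cross = 6.5·1 − 2.5·22.5 = -49.7500; (r_i+r_j)·cross = 9·-49.7500 = -447.7500
Σcross = 462.7500 → A = |Σcross|/2 = 231.3750 mm²
Σ(r_i+r_j)·cross = 13861.5000 → first moment M = |Σ|/6 = 2310.2500
R_c = M/A = 2310.2500/231.3750 = 9.9849 mm
θ = 110° = 1.919862 rad
V = θ·R_c·A = 1.919862·9.9849·231.3750 = 4435.362 mm³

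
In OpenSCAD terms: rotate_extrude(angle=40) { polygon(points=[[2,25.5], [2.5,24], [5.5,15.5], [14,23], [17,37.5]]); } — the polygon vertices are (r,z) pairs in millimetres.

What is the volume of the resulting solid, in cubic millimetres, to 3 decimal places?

Volume = 975.508 mm³

Profile (r,z), 5 vertices: (2,25.5) (2.5,24) (5.5,15.5) (14,23) (17,37.5)
edge 0: (2,25.5)→(2.5,24)  cross = 2·24 − 2.5·25.5 = -15.7500; (r_i+r_j)·cross = 4.5·-15.7500 = -70.8750
edge 1: (2.5,24)→(5.5,15.5)  cross = 2.5·15.5 − 5.5·24 = -93.2500; (r_i+r_j)·cross = 8·-93.2500 = -746.0000
edge 2: (5.5,15.5)→(14,23)  cross = 5.5·23 − 14·15.5 = -90.5000; (r_i+r_j)·cross = 19.5·-90.5000 = -1764.7500
edge 3: (14,23)→(17,37.5)  cross = 14·37.5 − 17·23 = 134.0000; (r_i+r_j)·cross = 31·134.0000 = 4154.0000
edge 4: (17,37.5)→(2,25.5)  cross = 17·25.5 − 2·37.5 = 358.5000; (r_i+r_j)·cross = 19·358.5000 = 6811.5000
Σcross = 293.0000 → A = |Σcross|/2 = 146.5000 mm²
Σ(r_i+r_j)·cross = 8383.8750 → first moment M = |Σ|/6 = 1397.3125
R_c = M/A = 1397.3125/146.5000 = 9.5380 mm
θ = 40° = 0.698132 rad
V = θ·R_c·A = 0.698132·9.5380·146.5000 = 975.508 mm³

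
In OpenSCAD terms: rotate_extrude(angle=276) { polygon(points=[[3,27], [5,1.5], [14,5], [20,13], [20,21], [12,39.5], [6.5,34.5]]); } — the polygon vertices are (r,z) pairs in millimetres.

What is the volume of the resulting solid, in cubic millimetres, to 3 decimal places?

Profile (r,z), 7 vertices: (3,27) (5,1.5) (14,5) (20,13) (20,21) (12,39.5) (6.5,34.5)
edge 0: (3,27)→(5,1.5)  cross = 3·1.5 − 5·27 = -130.5000; (r_i+r_j)·cross = 8·-130.5000 = -1044.0000
edge 1: (5,1.5)→(14,5)  cross = 5·5 − 14·1.5 = 4.0000; (r_i+r_j)·cross = 19·4.0000 = 76.0000
edge 2: (14,5)→(20,13)  cross = 14·13 − 20·5 = 82.0000; (r_i+r_j)·cross = 34·82.0000 = 2788.0000
edge 3: (20,13)→(20,21)  cross = 20·21 − 20·13 = 160.0000; (r_i+r_j)·cross = 40·160.0000 = 6400.0000
edge 4: (20,21)→(12,39.5)  cross = 20·39.5 − 12·21 = 538.0000; (r_i+r_j)·cross = 32·538.0000 = 17216.0000
edge 5: (12,39.5)→(6.5,34.5)  cross = 12·34.5 − 6.5·39.5 = 157.2500; (r_i+r_j)·cross = 18.5·157.2500 = 2909.1250
edge 6: (6.5,34.5)→(3,27)  cross = 6.5·27 − 3·34.5 = 72.0000; (r_i+r_j)·cross = 9.5·72.0000 = 684.0000
Σcross = 882.7500 → A = |Σcross|/2 = 441.3750 mm²
Σ(r_i+r_j)·cross = 29029.1250 → first moment M = |Σ|/6 = 4838.1875
R_c = M/A = 4838.1875/441.3750 = 10.9616 mm
θ = 276° = 4.817109 rad
V = θ·R_c·A = 4.817109·10.9616·441.3750 = 23306.075 mm³

Volume = 23306.075 mm³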